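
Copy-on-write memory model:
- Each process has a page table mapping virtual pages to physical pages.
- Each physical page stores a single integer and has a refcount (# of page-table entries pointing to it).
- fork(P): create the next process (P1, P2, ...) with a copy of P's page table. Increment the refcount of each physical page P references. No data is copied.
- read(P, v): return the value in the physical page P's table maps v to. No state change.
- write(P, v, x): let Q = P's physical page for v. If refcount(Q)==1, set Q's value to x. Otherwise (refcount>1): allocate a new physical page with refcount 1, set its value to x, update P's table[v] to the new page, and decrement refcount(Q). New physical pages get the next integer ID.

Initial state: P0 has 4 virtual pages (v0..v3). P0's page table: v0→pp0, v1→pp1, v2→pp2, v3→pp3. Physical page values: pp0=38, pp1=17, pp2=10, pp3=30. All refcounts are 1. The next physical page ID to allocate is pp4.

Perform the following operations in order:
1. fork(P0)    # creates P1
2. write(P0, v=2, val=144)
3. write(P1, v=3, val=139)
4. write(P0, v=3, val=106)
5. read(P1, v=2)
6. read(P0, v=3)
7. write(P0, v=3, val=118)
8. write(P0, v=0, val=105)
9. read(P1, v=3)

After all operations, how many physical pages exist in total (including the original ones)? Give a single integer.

Answer: 7

Derivation:
Op 1: fork(P0) -> P1. 4 ppages; refcounts: pp0:2 pp1:2 pp2:2 pp3:2
Op 2: write(P0, v2, 144). refcount(pp2)=2>1 -> COPY to pp4. 5 ppages; refcounts: pp0:2 pp1:2 pp2:1 pp3:2 pp4:1
Op 3: write(P1, v3, 139). refcount(pp3)=2>1 -> COPY to pp5. 6 ppages; refcounts: pp0:2 pp1:2 pp2:1 pp3:1 pp4:1 pp5:1
Op 4: write(P0, v3, 106). refcount(pp3)=1 -> write in place. 6 ppages; refcounts: pp0:2 pp1:2 pp2:1 pp3:1 pp4:1 pp5:1
Op 5: read(P1, v2) -> 10. No state change.
Op 6: read(P0, v3) -> 106. No state change.
Op 7: write(P0, v3, 118). refcount(pp3)=1 -> write in place. 6 ppages; refcounts: pp0:2 pp1:2 pp2:1 pp3:1 pp4:1 pp5:1
Op 8: write(P0, v0, 105). refcount(pp0)=2>1 -> COPY to pp6. 7 ppages; refcounts: pp0:1 pp1:2 pp2:1 pp3:1 pp4:1 pp5:1 pp6:1
Op 9: read(P1, v3) -> 139. No state change.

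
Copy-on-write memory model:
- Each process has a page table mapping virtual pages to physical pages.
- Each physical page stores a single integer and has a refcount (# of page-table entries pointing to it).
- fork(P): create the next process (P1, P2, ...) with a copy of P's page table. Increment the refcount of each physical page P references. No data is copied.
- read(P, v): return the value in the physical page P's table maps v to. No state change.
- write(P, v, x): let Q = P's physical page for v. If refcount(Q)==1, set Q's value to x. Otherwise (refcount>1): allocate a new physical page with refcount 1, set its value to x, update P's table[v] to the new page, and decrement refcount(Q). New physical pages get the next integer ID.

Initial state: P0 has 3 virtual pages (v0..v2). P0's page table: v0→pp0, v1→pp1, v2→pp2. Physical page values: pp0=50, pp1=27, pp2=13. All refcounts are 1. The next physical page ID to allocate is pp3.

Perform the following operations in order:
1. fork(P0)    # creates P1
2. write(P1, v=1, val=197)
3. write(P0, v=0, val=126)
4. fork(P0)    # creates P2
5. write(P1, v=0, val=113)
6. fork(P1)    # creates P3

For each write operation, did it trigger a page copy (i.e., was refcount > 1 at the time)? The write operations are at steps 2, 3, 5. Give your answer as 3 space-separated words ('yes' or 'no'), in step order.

Op 1: fork(P0) -> P1. 3 ppages; refcounts: pp0:2 pp1:2 pp2:2
Op 2: write(P1, v1, 197). refcount(pp1)=2>1 -> COPY to pp3. 4 ppages; refcounts: pp0:2 pp1:1 pp2:2 pp3:1
Op 3: write(P0, v0, 126). refcount(pp0)=2>1 -> COPY to pp4. 5 ppages; refcounts: pp0:1 pp1:1 pp2:2 pp3:1 pp4:1
Op 4: fork(P0) -> P2. 5 ppages; refcounts: pp0:1 pp1:2 pp2:3 pp3:1 pp4:2
Op 5: write(P1, v0, 113). refcount(pp0)=1 -> write in place. 5 ppages; refcounts: pp0:1 pp1:2 pp2:3 pp3:1 pp4:2
Op 6: fork(P1) -> P3. 5 ppages; refcounts: pp0:2 pp1:2 pp2:4 pp3:2 pp4:2

yes yes no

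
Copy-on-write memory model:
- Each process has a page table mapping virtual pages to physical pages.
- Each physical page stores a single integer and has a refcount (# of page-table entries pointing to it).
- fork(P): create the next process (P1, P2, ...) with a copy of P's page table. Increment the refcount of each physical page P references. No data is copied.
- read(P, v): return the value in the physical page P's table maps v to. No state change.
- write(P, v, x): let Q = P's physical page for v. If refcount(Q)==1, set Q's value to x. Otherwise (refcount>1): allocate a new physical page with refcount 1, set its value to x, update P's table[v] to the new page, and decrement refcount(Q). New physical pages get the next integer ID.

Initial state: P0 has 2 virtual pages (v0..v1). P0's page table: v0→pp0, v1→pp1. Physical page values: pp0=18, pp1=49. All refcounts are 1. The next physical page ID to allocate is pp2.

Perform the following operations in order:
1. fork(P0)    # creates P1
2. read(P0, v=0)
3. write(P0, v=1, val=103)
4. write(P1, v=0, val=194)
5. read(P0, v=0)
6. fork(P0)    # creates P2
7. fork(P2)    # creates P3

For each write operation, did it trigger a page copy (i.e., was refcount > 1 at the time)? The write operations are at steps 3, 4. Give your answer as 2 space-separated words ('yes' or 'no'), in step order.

Op 1: fork(P0) -> P1. 2 ppages; refcounts: pp0:2 pp1:2
Op 2: read(P0, v0) -> 18. No state change.
Op 3: write(P0, v1, 103). refcount(pp1)=2>1 -> COPY to pp2. 3 ppages; refcounts: pp0:2 pp1:1 pp2:1
Op 4: write(P1, v0, 194). refcount(pp0)=2>1 -> COPY to pp3. 4 ppages; refcounts: pp0:1 pp1:1 pp2:1 pp3:1
Op 5: read(P0, v0) -> 18. No state change.
Op 6: fork(P0) -> P2. 4 ppages; refcounts: pp0:2 pp1:1 pp2:2 pp3:1
Op 7: fork(P2) -> P3. 4 ppages; refcounts: pp0:3 pp1:1 pp2:3 pp3:1

yes yes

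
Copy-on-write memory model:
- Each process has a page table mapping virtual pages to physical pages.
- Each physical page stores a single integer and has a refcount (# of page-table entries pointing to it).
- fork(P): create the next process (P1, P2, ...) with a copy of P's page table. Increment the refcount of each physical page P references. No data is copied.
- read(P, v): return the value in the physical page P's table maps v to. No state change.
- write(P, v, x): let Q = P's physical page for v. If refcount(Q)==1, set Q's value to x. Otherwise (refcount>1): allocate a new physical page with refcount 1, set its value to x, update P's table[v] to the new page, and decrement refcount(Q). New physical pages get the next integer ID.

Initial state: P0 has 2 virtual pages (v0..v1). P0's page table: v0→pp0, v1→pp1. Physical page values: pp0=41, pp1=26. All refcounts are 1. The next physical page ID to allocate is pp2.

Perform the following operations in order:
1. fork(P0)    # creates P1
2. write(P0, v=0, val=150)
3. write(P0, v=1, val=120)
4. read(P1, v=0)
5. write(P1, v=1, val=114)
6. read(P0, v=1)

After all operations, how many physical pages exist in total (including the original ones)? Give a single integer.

Answer: 4

Derivation:
Op 1: fork(P0) -> P1. 2 ppages; refcounts: pp0:2 pp1:2
Op 2: write(P0, v0, 150). refcount(pp0)=2>1 -> COPY to pp2. 3 ppages; refcounts: pp0:1 pp1:2 pp2:1
Op 3: write(P0, v1, 120). refcount(pp1)=2>1 -> COPY to pp3. 4 ppages; refcounts: pp0:1 pp1:1 pp2:1 pp3:1
Op 4: read(P1, v0) -> 41. No state change.
Op 5: write(P1, v1, 114). refcount(pp1)=1 -> write in place. 4 ppages; refcounts: pp0:1 pp1:1 pp2:1 pp3:1
Op 6: read(P0, v1) -> 120. No state change.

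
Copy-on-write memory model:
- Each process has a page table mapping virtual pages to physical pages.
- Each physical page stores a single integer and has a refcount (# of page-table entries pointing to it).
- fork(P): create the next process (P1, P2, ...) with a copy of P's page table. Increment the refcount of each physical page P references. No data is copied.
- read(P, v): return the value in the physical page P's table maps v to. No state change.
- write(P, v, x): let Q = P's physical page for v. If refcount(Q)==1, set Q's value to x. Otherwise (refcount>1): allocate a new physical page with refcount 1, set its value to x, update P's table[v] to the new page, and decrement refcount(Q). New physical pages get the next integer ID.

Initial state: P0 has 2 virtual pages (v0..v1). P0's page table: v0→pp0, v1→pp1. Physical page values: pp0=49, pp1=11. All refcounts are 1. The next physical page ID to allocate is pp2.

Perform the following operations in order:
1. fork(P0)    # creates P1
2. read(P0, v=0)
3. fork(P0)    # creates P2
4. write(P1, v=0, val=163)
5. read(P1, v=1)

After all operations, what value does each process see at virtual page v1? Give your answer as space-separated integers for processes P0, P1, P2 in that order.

Op 1: fork(P0) -> P1. 2 ppages; refcounts: pp0:2 pp1:2
Op 2: read(P0, v0) -> 49. No state change.
Op 3: fork(P0) -> P2. 2 ppages; refcounts: pp0:3 pp1:3
Op 4: write(P1, v0, 163). refcount(pp0)=3>1 -> COPY to pp2. 3 ppages; refcounts: pp0:2 pp1:3 pp2:1
Op 5: read(P1, v1) -> 11. No state change.
P0: v1 -> pp1 = 11
P1: v1 -> pp1 = 11
P2: v1 -> pp1 = 11

Answer: 11 11 11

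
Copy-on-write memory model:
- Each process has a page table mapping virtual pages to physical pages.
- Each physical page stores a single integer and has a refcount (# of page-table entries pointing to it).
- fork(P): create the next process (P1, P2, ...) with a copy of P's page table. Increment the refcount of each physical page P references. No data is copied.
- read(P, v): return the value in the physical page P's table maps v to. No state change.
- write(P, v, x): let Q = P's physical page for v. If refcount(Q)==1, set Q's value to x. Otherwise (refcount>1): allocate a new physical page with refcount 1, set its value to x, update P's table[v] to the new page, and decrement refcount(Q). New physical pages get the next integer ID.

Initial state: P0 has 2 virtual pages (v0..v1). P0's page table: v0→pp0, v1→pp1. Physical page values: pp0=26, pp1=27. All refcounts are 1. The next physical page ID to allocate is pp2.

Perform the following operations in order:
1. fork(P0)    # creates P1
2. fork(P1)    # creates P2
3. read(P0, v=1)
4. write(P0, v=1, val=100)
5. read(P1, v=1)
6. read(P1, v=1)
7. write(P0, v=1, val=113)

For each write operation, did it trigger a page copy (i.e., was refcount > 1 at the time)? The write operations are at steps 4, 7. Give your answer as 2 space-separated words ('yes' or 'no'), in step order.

Op 1: fork(P0) -> P1. 2 ppages; refcounts: pp0:2 pp1:2
Op 2: fork(P1) -> P2. 2 ppages; refcounts: pp0:3 pp1:3
Op 3: read(P0, v1) -> 27. No state change.
Op 4: write(P0, v1, 100). refcount(pp1)=3>1 -> COPY to pp2. 3 ppages; refcounts: pp0:3 pp1:2 pp2:1
Op 5: read(P1, v1) -> 27. No state change.
Op 6: read(P1, v1) -> 27. No state change.
Op 7: write(P0, v1, 113). refcount(pp2)=1 -> write in place. 3 ppages; refcounts: pp0:3 pp1:2 pp2:1

yes no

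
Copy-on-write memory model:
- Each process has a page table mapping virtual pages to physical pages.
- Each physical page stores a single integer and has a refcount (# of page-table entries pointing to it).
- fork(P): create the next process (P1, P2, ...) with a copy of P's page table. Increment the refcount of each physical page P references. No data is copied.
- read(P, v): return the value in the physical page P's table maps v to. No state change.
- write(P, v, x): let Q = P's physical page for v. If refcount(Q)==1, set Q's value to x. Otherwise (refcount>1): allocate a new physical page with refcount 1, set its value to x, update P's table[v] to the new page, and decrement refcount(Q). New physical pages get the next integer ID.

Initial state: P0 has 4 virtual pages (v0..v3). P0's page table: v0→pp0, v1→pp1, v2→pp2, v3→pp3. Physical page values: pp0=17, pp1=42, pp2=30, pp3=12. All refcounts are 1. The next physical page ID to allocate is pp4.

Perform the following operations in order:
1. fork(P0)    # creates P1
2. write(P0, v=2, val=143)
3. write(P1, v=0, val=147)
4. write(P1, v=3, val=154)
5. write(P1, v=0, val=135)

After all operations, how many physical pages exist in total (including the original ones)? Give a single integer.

Op 1: fork(P0) -> P1. 4 ppages; refcounts: pp0:2 pp1:2 pp2:2 pp3:2
Op 2: write(P0, v2, 143). refcount(pp2)=2>1 -> COPY to pp4. 5 ppages; refcounts: pp0:2 pp1:2 pp2:1 pp3:2 pp4:1
Op 3: write(P1, v0, 147). refcount(pp0)=2>1 -> COPY to pp5. 6 ppages; refcounts: pp0:1 pp1:2 pp2:1 pp3:2 pp4:1 pp5:1
Op 4: write(P1, v3, 154). refcount(pp3)=2>1 -> COPY to pp6. 7 ppages; refcounts: pp0:1 pp1:2 pp2:1 pp3:1 pp4:1 pp5:1 pp6:1
Op 5: write(P1, v0, 135). refcount(pp5)=1 -> write in place. 7 ppages; refcounts: pp0:1 pp1:2 pp2:1 pp3:1 pp4:1 pp5:1 pp6:1

Answer: 7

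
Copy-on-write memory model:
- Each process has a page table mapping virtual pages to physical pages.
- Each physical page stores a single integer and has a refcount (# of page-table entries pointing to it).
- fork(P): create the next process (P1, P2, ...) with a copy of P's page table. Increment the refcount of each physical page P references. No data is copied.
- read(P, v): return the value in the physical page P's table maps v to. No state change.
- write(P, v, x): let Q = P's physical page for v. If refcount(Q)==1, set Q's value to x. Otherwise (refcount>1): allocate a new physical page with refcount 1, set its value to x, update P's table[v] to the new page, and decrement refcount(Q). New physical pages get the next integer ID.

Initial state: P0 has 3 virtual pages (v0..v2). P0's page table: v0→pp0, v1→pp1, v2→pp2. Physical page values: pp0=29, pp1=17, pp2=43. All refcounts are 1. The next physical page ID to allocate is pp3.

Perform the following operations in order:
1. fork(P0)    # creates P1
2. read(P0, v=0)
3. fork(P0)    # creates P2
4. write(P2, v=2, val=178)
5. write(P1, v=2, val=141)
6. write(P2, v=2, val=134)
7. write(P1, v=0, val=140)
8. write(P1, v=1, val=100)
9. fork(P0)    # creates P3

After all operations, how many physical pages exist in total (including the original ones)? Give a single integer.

Op 1: fork(P0) -> P1. 3 ppages; refcounts: pp0:2 pp1:2 pp2:2
Op 2: read(P0, v0) -> 29. No state change.
Op 3: fork(P0) -> P2. 3 ppages; refcounts: pp0:3 pp1:3 pp2:3
Op 4: write(P2, v2, 178). refcount(pp2)=3>1 -> COPY to pp3. 4 ppages; refcounts: pp0:3 pp1:3 pp2:2 pp3:1
Op 5: write(P1, v2, 141). refcount(pp2)=2>1 -> COPY to pp4. 5 ppages; refcounts: pp0:3 pp1:3 pp2:1 pp3:1 pp4:1
Op 6: write(P2, v2, 134). refcount(pp3)=1 -> write in place. 5 ppages; refcounts: pp0:3 pp1:3 pp2:1 pp3:1 pp4:1
Op 7: write(P1, v0, 140). refcount(pp0)=3>1 -> COPY to pp5. 6 ppages; refcounts: pp0:2 pp1:3 pp2:1 pp3:1 pp4:1 pp5:1
Op 8: write(P1, v1, 100). refcount(pp1)=3>1 -> COPY to pp6. 7 ppages; refcounts: pp0:2 pp1:2 pp2:1 pp3:1 pp4:1 pp5:1 pp6:1
Op 9: fork(P0) -> P3. 7 ppages; refcounts: pp0:3 pp1:3 pp2:2 pp3:1 pp4:1 pp5:1 pp6:1

Answer: 7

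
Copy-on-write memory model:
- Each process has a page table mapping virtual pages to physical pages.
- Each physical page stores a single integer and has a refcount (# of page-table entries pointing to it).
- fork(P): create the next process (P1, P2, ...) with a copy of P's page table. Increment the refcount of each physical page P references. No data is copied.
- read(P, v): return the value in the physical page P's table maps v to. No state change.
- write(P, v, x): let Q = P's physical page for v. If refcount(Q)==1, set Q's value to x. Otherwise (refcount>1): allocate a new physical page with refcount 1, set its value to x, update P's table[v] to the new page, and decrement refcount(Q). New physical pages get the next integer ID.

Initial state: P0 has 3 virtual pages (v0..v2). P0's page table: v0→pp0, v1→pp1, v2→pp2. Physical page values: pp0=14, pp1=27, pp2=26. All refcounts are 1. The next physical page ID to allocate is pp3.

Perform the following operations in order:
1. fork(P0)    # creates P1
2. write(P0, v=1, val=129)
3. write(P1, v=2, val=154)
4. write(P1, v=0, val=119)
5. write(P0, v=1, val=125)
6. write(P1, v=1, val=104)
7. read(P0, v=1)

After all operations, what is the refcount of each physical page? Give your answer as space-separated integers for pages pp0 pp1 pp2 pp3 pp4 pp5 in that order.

Op 1: fork(P0) -> P1. 3 ppages; refcounts: pp0:2 pp1:2 pp2:2
Op 2: write(P0, v1, 129). refcount(pp1)=2>1 -> COPY to pp3. 4 ppages; refcounts: pp0:2 pp1:1 pp2:2 pp3:1
Op 3: write(P1, v2, 154). refcount(pp2)=2>1 -> COPY to pp4. 5 ppages; refcounts: pp0:2 pp1:1 pp2:1 pp3:1 pp4:1
Op 4: write(P1, v0, 119). refcount(pp0)=2>1 -> COPY to pp5. 6 ppages; refcounts: pp0:1 pp1:1 pp2:1 pp3:1 pp4:1 pp5:1
Op 5: write(P0, v1, 125). refcount(pp3)=1 -> write in place. 6 ppages; refcounts: pp0:1 pp1:1 pp2:1 pp3:1 pp4:1 pp5:1
Op 6: write(P1, v1, 104). refcount(pp1)=1 -> write in place. 6 ppages; refcounts: pp0:1 pp1:1 pp2:1 pp3:1 pp4:1 pp5:1
Op 7: read(P0, v1) -> 125. No state change.

Answer: 1 1 1 1 1 1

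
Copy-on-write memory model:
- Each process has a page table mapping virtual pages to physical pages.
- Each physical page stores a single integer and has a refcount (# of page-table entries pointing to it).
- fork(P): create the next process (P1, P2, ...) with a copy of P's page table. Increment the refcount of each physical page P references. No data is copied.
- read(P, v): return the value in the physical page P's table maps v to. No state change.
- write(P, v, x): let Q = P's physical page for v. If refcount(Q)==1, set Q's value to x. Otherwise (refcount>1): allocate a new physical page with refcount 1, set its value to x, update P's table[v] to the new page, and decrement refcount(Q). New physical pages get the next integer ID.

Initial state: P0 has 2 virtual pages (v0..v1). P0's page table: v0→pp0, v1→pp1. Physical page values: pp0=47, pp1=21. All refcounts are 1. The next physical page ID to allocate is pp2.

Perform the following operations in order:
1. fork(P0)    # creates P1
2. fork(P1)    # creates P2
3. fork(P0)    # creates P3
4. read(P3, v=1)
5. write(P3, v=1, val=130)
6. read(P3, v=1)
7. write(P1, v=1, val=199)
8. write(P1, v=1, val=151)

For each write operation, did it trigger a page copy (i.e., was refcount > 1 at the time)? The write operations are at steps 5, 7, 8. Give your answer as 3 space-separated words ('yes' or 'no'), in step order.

Op 1: fork(P0) -> P1. 2 ppages; refcounts: pp0:2 pp1:2
Op 2: fork(P1) -> P2. 2 ppages; refcounts: pp0:3 pp1:3
Op 3: fork(P0) -> P3. 2 ppages; refcounts: pp0:4 pp1:4
Op 4: read(P3, v1) -> 21. No state change.
Op 5: write(P3, v1, 130). refcount(pp1)=4>1 -> COPY to pp2. 3 ppages; refcounts: pp0:4 pp1:3 pp2:1
Op 6: read(P3, v1) -> 130. No state change.
Op 7: write(P1, v1, 199). refcount(pp1)=3>1 -> COPY to pp3. 4 ppages; refcounts: pp0:4 pp1:2 pp2:1 pp3:1
Op 8: write(P1, v1, 151). refcount(pp3)=1 -> write in place. 4 ppages; refcounts: pp0:4 pp1:2 pp2:1 pp3:1

yes yes no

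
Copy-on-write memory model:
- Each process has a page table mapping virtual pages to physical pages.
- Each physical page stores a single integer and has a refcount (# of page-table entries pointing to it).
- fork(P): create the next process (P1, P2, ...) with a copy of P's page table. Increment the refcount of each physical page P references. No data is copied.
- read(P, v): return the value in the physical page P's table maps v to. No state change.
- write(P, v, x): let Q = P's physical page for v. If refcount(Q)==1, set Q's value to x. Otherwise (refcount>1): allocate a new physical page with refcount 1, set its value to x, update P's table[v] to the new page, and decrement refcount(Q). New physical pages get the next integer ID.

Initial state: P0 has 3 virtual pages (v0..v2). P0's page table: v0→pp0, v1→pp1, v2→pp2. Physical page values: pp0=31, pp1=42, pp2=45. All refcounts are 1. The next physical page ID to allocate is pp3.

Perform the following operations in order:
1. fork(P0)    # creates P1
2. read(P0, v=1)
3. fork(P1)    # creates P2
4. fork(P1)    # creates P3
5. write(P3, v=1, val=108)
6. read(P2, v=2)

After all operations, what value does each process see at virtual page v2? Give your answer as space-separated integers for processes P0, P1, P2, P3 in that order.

Op 1: fork(P0) -> P1. 3 ppages; refcounts: pp0:2 pp1:2 pp2:2
Op 2: read(P0, v1) -> 42. No state change.
Op 3: fork(P1) -> P2. 3 ppages; refcounts: pp0:3 pp1:3 pp2:3
Op 4: fork(P1) -> P3. 3 ppages; refcounts: pp0:4 pp1:4 pp2:4
Op 5: write(P3, v1, 108). refcount(pp1)=4>1 -> COPY to pp3. 4 ppages; refcounts: pp0:4 pp1:3 pp2:4 pp3:1
Op 6: read(P2, v2) -> 45. No state change.
P0: v2 -> pp2 = 45
P1: v2 -> pp2 = 45
P2: v2 -> pp2 = 45
P3: v2 -> pp2 = 45

Answer: 45 45 45 45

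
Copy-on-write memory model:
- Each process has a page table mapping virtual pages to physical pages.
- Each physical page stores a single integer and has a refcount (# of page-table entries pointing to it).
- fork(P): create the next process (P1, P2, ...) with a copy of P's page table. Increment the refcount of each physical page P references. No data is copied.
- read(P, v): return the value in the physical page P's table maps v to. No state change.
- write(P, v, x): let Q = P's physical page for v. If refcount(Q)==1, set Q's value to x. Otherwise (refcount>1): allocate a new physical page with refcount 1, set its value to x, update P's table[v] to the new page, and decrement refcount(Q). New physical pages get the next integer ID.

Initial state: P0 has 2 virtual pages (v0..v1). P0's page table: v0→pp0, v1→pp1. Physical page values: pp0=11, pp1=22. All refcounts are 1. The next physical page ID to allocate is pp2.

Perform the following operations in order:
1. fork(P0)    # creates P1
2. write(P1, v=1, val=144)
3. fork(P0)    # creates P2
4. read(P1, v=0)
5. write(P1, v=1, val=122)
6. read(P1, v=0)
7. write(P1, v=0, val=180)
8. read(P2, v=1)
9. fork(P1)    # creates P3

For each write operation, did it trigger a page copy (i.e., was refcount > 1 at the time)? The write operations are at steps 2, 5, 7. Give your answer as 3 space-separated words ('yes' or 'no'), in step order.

Op 1: fork(P0) -> P1. 2 ppages; refcounts: pp0:2 pp1:2
Op 2: write(P1, v1, 144). refcount(pp1)=2>1 -> COPY to pp2. 3 ppages; refcounts: pp0:2 pp1:1 pp2:1
Op 3: fork(P0) -> P2. 3 ppages; refcounts: pp0:3 pp1:2 pp2:1
Op 4: read(P1, v0) -> 11. No state change.
Op 5: write(P1, v1, 122). refcount(pp2)=1 -> write in place. 3 ppages; refcounts: pp0:3 pp1:2 pp2:1
Op 6: read(P1, v0) -> 11. No state change.
Op 7: write(P1, v0, 180). refcount(pp0)=3>1 -> COPY to pp3. 4 ppages; refcounts: pp0:2 pp1:2 pp2:1 pp3:1
Op 8: read(P2, v1) -> 22. No state change.
Op 9: fork(P1) -> P3. 4 ppages; refcounts: pp0:2 pp1:2 pp2:2 pp3:2

yes no yes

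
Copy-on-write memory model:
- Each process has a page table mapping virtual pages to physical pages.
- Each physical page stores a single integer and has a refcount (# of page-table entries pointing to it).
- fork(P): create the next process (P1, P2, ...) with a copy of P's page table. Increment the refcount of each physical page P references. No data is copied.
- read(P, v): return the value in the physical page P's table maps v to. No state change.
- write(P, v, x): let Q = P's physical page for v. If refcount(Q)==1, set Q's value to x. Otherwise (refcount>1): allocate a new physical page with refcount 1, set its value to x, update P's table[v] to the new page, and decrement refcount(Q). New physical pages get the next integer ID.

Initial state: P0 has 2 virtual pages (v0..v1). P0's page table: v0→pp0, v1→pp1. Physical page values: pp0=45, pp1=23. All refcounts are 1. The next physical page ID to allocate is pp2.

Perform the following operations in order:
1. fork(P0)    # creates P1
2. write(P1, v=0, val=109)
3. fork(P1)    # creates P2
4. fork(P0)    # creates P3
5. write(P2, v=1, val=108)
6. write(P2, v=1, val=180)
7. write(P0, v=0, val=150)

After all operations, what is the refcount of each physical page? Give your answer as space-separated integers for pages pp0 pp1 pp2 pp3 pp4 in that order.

Answer: 1 3 2 1 1

Derivation:
Op 1: fork(P0) -> P1. 2 ppages; refcounts: pp0:2 pp1:2
Op 2: write(P1, v0, 109). refcount(pp0)=2>1 -> COPY to pp2. 3 ppages; refcounts: pp0:1 pp1:2 pp2:1
Op 3: fork(P1) -> P2. 3 ppages; refcounts: pp0:1 pp1:3 pp2:2
Op 4: fork(P0) -> P3. 3 ppages; refcounts: pp0:2 pp1:4 pp2:2
Op 5: write(P2, v1, 108). refcount(pp1)=4>1 -> COPY to pp3. 4 ppages; refcounts: pp0:2 pp1:3 pp2:2 pp3:1
Op 6: write(P2, v1, 180). refcount(pp3)=1 -> write in place. 4 ppages; refcounts: pp0:2 pp1:3 pp2:2 pp3:1
Op 7: write(P0, v0, 150). refcount(pp0)=2>1 -> COPY to pp4. 5 ppages; refcounts: pp0:1 pp1:3 pp2:2 pp3:1 pp4:1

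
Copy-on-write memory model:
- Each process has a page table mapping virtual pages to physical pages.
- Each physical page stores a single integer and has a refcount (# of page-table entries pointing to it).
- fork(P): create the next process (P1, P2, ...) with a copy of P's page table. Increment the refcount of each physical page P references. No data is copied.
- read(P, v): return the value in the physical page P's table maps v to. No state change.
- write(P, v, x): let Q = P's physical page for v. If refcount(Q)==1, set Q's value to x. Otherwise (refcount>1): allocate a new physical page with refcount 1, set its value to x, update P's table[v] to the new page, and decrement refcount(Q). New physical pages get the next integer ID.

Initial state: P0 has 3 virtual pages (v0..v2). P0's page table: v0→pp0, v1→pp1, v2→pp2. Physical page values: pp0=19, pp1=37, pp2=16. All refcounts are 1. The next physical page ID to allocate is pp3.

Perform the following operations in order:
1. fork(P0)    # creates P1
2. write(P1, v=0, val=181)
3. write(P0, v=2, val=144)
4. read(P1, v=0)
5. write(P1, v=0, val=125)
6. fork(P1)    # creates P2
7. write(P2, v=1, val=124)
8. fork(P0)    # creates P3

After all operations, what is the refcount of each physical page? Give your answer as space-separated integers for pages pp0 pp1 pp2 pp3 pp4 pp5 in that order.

Op 1: fork(P0) -> P1. 3 ppages; refcounts: pp0:2 pp1:2 pp2:2
Op 2: write(P1, v0, 181). refcount(pp0)=2>1 -> COPY to pp3. 4 ppages; refcounts: pp0:1 pp1:2 pp2:2 pp3:1
Op 3: write(P0, v2, 144). refcount(pp2)=2>1 -> COPY to pp4. 5 ppages; refcounts: pp0:1 pp1:2 pp2:1 pp3:1 pp4:1
Op 4: read(P1, v0) -> 181. No state change.
Op 5: write(P1, v0, 125). refcount(pp3)=1 -> write in place. 5 ppages; refcounts: pp0:1 pp1:2 pp2:1 pp3:1 pp4:1
Op 6: fork(P1) -> P2. 5 ppages; refcounts: pp0:1 pp1:3 pp2:2 pp3:2 pp4:1
Op 7: write(P2, v1, 124). refcount(pp1)=3>1 -> COPY to pp5. 6 ppages; refcounts: pp0:1 pp1:2 pp2:2 pp3:2 pp4:1 pp5:1
Op 8: fork(P0) -> P3. 6 ppages; refcounts: pp0:2 pp1:3 pp2:2 pp3:2 pp4:2 pp5:1

Answer: 2 3 2 2 2 1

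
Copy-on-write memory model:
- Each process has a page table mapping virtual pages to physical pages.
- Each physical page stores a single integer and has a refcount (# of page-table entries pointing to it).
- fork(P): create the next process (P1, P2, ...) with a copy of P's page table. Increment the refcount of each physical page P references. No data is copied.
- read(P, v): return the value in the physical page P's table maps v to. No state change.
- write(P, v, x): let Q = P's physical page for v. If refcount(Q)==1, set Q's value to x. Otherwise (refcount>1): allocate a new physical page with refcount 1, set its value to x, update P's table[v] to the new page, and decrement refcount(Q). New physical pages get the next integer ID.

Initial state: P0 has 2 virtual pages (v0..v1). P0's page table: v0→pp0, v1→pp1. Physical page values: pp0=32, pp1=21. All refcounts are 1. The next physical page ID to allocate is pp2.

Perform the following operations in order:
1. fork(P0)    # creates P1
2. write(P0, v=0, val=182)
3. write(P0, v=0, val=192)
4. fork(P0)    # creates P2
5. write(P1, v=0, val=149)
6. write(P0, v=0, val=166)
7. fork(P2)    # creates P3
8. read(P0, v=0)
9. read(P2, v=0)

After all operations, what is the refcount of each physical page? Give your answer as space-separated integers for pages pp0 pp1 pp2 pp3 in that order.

Answer: 1 4 2 1

Derivation:
Op 1: fork(P0) -> P1. 2 ppages; refcounts: pp0:2 pp1:2
Op 2: write(P0, v0, 182). refcount(pp0)=2>1 -> COPY to pp2. 3 ppages; refcounts: pp0:1 pp1:2 pp2:1
Op 3: write(P0, v0, 192). refcount(pp2)=1 -> write in place. 3 ppages; refcounts: pp0:1 pp1:2 pp2:1
Op 4: fork(P0) -> P2. 3 ppages; refcounts: pp0:1 pp1:3 pp2:2
Op 5: write(P1, v0, 149). refcount(pp0)=1 -> write in place. 3 ppages; refcounts: pp0:1 pp1:3 pp2:2
Op 6: write(P0, v0, 166). refcount(pp2)=2>1 -> COPY to pp3. 4 ppages; refcounts: pp0:1 pp1:3 pp2:1 pp3:1
Op 7: fork(P2) -> P3. 4 ppages; refcounts: pp0:1 pp1:4 pp2:2 pp3:1
Op 8: read(P0, v0) -> 166. No state change.
Op 9: read(P2, v0) -> 192. No state change.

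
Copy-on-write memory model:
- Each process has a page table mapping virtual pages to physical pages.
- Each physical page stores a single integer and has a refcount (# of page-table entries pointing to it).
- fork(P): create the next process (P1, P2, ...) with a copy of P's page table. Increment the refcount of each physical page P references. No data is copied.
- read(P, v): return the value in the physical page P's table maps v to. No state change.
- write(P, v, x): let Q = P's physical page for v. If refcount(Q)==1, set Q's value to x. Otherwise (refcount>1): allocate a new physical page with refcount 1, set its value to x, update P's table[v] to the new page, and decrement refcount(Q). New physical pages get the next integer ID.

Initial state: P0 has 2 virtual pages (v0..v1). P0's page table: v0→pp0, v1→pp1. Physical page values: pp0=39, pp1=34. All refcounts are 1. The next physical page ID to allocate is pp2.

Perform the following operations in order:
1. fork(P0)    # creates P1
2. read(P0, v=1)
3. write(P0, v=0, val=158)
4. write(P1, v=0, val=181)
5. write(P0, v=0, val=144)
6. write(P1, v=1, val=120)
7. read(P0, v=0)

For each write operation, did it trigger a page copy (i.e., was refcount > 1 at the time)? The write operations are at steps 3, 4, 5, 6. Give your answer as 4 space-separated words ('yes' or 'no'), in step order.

Op 1: fork(P0) -> P1. 2 ppages; refcounts: pp0:2 pp1:2
Op 2: read(P0, v1) -> 34. No state change.
Op 3: write(P0, v0, 158). refcount(pp0)=2>1 -> COPY to pp2. 3 ppages; refcounts: pp0:1 pp1:2 pp2:1
Op 4: write(P1, v0, 181). refcount(pp0)=1 -> write in place. 3 ppages; refcounts: pp0:1 pp1:2 pp2:1
Op 5: write(P0, v0, 144). refcount(pp2)=1 -> write in place. 3 ppages; refcounts: pp0:1 pp1:2 pp2:1
Op 6: write(P1, v1, 120). refcount(pp1)=2>1 -> COPY to pp3. 4 ppages; refcounts: pp0:1 pp1:1 pp2:1 pp3:1
Op 7: read(P0, v0) -> 144. No state change.

yes no no yes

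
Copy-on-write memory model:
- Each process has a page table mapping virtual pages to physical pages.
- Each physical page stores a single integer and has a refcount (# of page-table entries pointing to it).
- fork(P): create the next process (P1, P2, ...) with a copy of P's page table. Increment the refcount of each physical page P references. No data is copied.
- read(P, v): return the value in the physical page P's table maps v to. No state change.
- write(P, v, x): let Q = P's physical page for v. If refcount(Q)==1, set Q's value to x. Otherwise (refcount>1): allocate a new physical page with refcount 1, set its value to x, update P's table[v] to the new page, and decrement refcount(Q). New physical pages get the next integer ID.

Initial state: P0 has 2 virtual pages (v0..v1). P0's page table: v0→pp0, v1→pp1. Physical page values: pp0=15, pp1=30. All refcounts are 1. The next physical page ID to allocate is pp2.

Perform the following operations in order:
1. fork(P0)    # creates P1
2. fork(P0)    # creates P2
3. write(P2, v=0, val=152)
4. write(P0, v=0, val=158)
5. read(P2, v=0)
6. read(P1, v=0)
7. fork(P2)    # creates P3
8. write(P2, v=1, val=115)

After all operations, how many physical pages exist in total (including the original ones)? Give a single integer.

Answer: 5

Derivation:
Op 1: fork(P0) -> P1. 2 ppages; refcounts: pp0:2 pp1:2
Op 2: fork(P0) -> P2. 2 ppages; refcounts: pp0:3 pp1:3
Op 3: write(P2, v0, 152). refcount(pp0)=3>1 -> COPY to pp2. 3 ppages; refcounts: pp0:2 pp1:3 pp2:1
Op 4: write(P0, v0, 158). refcount(pp0)=2>1 -> COPY to pp3. 4 ppages; refcounts: pp0:1 pp1:3 pp2:1 pp3:1
Op 5: read(P2, v0) -> 152. No state change.
Op 6: read(P1, v0) -> 15. No state change.
Op 7: fork(P2) -> P3. 4 ppages; refcounts: pp0:1 pp1:4 pp2:2 pp3:1
Op 8: write(P2, v1, 115). refcount(pp1)=4>1 -> COPY to pp4. 5 ppages; refcounts: pp0:1 pp1:3 pp2:2 pp3:1 pp4:1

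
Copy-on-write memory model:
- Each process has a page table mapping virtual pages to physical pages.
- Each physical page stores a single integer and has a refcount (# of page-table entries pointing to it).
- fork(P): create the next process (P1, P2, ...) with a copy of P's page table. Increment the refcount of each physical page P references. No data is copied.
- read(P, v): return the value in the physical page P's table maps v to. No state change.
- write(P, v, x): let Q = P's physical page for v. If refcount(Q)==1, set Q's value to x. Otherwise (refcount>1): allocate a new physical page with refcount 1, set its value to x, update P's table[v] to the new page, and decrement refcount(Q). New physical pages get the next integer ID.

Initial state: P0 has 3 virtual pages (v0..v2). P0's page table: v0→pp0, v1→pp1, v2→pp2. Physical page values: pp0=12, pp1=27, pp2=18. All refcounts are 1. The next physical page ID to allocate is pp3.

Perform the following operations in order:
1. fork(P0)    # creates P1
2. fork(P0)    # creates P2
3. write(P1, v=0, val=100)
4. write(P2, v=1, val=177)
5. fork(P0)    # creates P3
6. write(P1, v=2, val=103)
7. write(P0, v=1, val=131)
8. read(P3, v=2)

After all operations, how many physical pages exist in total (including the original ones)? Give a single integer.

Answer: 7

Derivation:
Op 1: fork(P0) -> P1. 3 ppages; refcounts: pp0:2 pp1:2 pp2:2
Op 2: fork(P0) -> P2. 3 ppages; refcounts: pp0:3 pp1:3 pp2:3
Op 3: write(P1, v0, 100). refcount(pp0)=3>1 -> COPY to pp3. 4 ppages; refcounts: pp0:2 pp1:3 pp2:3 pp3:1
Op 4: write(P2, v1, 177). refcount(pp1)=3>1 -> COPY to pp4. 5 ppages; refcounts: pp0:2 pp1:2 pp2:3 pp3:1 pp4:1
Op 5: fork(P0) -> P3. 5 ppages; refcounts: pp0:3 pp1:3 pp2:4 pp3:1 pp4:1
Op 6: write(P1, v2, 103). refcount(pp2)=4>1 -> COPY to pp5. 6 ppages; refcounts: pp0:3 pp1:3 pp2:3 pp3:1 pp4:1 pp5:1
Op 7: write(P0, v1, 131). refcount(pp1)=3>1 -> COPY to pp6. 7 ppages; refcounts: pp0:3 pp1:2 pp2:3 pp3:1 pp4:1 pp5:1 pp6:1
Op 8: read(P3, v2) -> 18. No state change.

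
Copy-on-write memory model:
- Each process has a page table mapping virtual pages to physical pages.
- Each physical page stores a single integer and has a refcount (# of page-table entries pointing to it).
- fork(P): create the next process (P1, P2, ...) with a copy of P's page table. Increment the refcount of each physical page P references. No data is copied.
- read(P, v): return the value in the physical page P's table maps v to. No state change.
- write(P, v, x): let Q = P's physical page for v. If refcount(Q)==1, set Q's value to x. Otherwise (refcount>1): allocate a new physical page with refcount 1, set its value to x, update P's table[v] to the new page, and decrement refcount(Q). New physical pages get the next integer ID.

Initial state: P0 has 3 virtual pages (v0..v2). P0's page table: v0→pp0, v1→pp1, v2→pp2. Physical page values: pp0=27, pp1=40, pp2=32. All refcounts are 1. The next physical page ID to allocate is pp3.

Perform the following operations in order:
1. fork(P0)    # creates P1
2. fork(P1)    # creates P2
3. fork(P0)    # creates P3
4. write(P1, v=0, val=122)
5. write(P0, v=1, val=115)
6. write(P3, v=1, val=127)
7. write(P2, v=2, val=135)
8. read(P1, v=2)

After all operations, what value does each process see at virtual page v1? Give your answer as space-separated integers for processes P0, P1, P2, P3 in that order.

Answer: 115 40 40 127

Derivation:
Op 1: fork(P0) -> P1. 3 ppages; refcounts: pp0:2 pp1:2 pp2:2
Op 2: fork(P1) -> P2. 3 ppages; refcounts: pp0:3 pp1:3 pp2:3
Op 3: fork(P0) -> P3. 3 ppages; refcounts: pp0:4 pp1:4 pp2:4
Op 4: write(P1, v0, 122). refcount(pp0)=4>1 -> COPY to pp3. 4 ppages; refcounts: pp0:3 pp1:4 pp2:4 pp3:1
Op 5: write(P0, v1, 115). refcount(pp1)=4>1 -> COPY to pp4. 5 ppages; refcounts: pp0:3 pp1:3 pp2:4 pp3:1 pp4:1
Op 6: write(P3, v1, 127). refcount(pp1)=3>1 -> COPY to pp5. 6 ppages; refcounts: pp0:3 pp1:2 pp2:4 pp3:1 pp4:1 pp5:1
Op 7: write(P2, v2, 135). refcount(pp2)=4>1 -> COPY to pp6. 7 ppages; refcounts: pp0:3 pp1:2 pp2:3 pp3:1 pp4:1 pp5:1 pp6:1
Op 8: read(P1, v2) -> 32. No state change.
P0: v1 -> pp4 = 115
P1: v1 -> pp1 = 40
P2: v1 -> pp1 = 40
P3: v1 -> pp5 = 127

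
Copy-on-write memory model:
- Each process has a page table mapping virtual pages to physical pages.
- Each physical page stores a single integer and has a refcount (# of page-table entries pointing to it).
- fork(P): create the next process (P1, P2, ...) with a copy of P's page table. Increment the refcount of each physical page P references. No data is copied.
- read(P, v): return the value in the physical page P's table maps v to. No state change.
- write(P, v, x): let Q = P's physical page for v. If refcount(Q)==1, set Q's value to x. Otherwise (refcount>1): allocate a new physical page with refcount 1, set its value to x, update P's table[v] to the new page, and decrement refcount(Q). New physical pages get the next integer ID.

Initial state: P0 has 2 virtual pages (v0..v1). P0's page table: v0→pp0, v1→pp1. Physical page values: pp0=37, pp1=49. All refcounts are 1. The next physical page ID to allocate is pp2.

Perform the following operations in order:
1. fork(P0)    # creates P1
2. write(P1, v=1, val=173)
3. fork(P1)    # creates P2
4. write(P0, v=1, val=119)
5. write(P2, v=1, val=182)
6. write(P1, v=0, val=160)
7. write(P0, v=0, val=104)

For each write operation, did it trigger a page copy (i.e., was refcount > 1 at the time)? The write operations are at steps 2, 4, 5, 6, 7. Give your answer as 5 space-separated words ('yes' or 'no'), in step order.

Op 1: fork(P0) -> P1. 2 ppages; refcounts: pp0:2 pp1:2
Op 2: write(P1, v1, 173). refcount(pp1)=2>1 -> COPY to pp2. 3 ppages; refcounts: pp0:2 pp1:1 pp2:1
Op 3: fork(P1) -> P2. 3 ppages; refcounts: pp0:3 pp1:1 pp2:2
Op 4: write(P0, v1, 119). refcount(pp1)=1 -> write in place. 3 ppages; refcounts: pp0:3 pp1:1 pp2:2
Op 5: write(P2, v1, 182). refcount(pp2)=2>1 -> COPY to pp3. 4 ppages; refcounts: pp0:3 pp1:1 pp2:1 pp3:1
Op 6: write(P1, v0, 160). refcount(pp0)=3>1 -> COPY to pp4. 5 ppages; refcounts: pp0:2 pp1:1 pp2:1 pp3:1 pp4:1
Op 7: write(P0, v0, 104). refcount(pp0)=2>1 -> COPY to pp5. 6 ppages; refcounts: pp0:1 pp1:1 pp2:1 pp3:1 pp4:1 pp5:1

yes no yes yes yes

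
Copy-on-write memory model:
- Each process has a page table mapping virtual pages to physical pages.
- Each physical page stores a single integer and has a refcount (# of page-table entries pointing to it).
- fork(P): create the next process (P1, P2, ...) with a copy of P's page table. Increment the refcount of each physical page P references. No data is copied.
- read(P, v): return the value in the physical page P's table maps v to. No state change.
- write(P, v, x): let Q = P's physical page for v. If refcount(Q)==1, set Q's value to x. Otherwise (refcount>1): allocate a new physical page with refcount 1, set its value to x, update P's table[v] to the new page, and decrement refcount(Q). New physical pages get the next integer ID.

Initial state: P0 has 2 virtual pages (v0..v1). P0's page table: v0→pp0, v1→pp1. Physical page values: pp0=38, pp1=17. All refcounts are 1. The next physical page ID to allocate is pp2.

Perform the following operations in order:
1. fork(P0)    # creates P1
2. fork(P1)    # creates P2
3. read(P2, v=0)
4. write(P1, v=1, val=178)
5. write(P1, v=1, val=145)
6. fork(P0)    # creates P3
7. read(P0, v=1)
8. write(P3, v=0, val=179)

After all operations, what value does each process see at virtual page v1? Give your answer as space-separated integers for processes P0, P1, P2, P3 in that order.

Op 1: fork(P0) -> P1. 2 ppages; refcounts: pp0:2 pp1:2
Op 2: fork(P1) -> P2. 2 ppages; refcounts: pp0:3 pp1:3
Op 3: read(P2, v0) -> 38. No state change.
Op 4: write(P1, v1, 178). refcount(pp1)=3>1 -> COPY to pp2. 3 ppages; refcounts: pp0:3 pp1:2 pp2:1
Op 5: write(P1, v1, 145). refcount(pp2)=1 -> write in place. 3 ppages; refcounts: pp0:3 pp1:2 pp2:1
Op 6: fork(P0) -> P3. 3 ppages; refcounts: pp0:4 pp1:3 pp2:1
Op 7: read(P0, v1) -> 17. No state change.
Op 8: write(P3, v0, 179). refcount(pp0)=4>1 -> COPY to pp3. 4 ppages; refcounts: pp0:3 pp1:3 pp2:1 pp3:1
P0: v1 -> pp1 = 17
P1: v1 -> pp2 = 145
P2: v1 -> pp1 = 17
P3: v1 -> pp1 = 17

Answer: 17 145 17 17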